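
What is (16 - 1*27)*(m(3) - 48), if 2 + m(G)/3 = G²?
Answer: 297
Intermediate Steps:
m(G) = -6 + 3*G²
(16 - 1*27)*(m(3) - 48) = (16 - 1*27)*((-6 + 3*3²) - 48) = (16 - 27)*((-6 + 3*9) - 48) = -11*((-6 + 27) - 48) = -11*(21 - 48) = -11*(-27) = 297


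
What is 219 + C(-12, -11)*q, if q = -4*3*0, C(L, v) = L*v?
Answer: 219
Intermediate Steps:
q = 0 (q = -12*0 = 0)
219 + C(-12, -11)*q = 219 - 12*(-11)*0 = 219 + 132*0 = 219 + 0 = 219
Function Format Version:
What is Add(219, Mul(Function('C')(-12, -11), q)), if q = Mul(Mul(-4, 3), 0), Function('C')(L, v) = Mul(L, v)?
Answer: 219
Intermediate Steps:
q = 0 (q = Mul(-12, 0) = 0)
Add(219, Mul(Function('C')(-12, -11), q)) = Add(219, Mul(Mul(-12, -11), 0)) = Add(219, Mul(132, 0)) = Add(219, 0) = 219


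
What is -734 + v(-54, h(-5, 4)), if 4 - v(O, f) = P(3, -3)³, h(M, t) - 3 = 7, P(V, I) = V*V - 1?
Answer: -1242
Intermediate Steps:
P(V, I) = -1 + V² (P(V, I) = V² - 1 = -1 + V²)
h(M, t) = 10 (h(M, t) = 3 + 7 = 10)
v(O, f) = -508 (v(O, f) = 4 - (-1 + 3²)³ = 4 - (-1 + 9)³ = 4 - 1*8³ = 4 - 1*512 = 4 - 512 = -508)
-734 + v(-54, h(-5, 4)) = -734 - 508 = -1242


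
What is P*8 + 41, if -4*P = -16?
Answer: 73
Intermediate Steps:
P = 4 (P = -¼*(-16) = 4)
P*8 + 41 = 4*8 + 41 = 32 + 41 = 73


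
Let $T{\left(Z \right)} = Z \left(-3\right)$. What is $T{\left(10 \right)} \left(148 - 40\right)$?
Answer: $-3240$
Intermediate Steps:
$T{\left(Z \right)} = - 3 Z$
$T{\left(10 \right)} \left(148 - 40\right) = \left(-3\right) 10 \left(148 - 40\right) = \left(-30\right) 108 = -3240$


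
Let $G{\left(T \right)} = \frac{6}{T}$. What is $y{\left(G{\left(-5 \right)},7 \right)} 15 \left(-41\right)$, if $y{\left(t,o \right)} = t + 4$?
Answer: $-1722$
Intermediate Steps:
$y{\left(t,o \right)} = 4 + t$
$y{\left(G{\left(-5 \right)},7 \right)} 15 \left(-41\right) = \left(4 + \frac{6}{-5}\right) 15 \left(-41\right) = \left(4 + 6 \left(- \frac{1}{5}\right)\right) 15 \left(-41\right) = \left(4 - \frac{6}{5}\right) 15 \left(-41\right) = \frac{14}{5} \cdot 15 \left(-41\right) = 42 \left(-41\right) = -1722$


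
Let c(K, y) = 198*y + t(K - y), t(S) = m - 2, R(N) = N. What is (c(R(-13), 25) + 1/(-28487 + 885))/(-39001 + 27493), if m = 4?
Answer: -45561701/105881272 ≈ -0.43031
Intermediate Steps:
t(S) = 2 (t(S) = 4 - 2 = 2)
c(K, y) = 2 + 198*y (c(K, y) = 198*y + 2 = 2 + 198*y)
(c(R(-13), 25) + 1/(-28487 + 885))/(-39001 + 27493) = ((2 + 198*25) + 1/(-28487 + 885))/(-39001 + 27493) = ((2 + 4950) + 1/(-27602))/(-11508) = (4952 - 1/27602)*(-1/11508) = (136685103/27602)*(-1/11508) = -45561701/105881272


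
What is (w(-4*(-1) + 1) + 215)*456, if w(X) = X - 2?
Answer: 99408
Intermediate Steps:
w(X) = -2 + X
(w(-4*(-1) + 1) + 215)*456 = ((-2 + (-4*(-1) + 1)) + 215)*456 = ((-2 + (4 + 1)) + 215)*456 = ((-2 + 5) + 215)*456 = (3 + 215)*456 = 218*456 = 99408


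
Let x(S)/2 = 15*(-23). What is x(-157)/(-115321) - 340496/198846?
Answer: -19564567738/11465559783 ≈ -1.7064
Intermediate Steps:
x(S) = -690 (x(S) = 2*(15*(-23)) = 2*(-345) = -690)
x(-157)/(-115321) - 340496/198846 = -690/(-115321) - 340496/198846 = -690*(-1/115321) - 340496*1/198846 = 690/115321 - 170248/99423 = -19564567738/11465559783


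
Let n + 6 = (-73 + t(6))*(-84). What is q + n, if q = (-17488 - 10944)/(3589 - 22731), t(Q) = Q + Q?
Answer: 48998594/9571 ≈ 5119.5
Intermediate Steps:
t(Q) = 2*Q
q = 14216/9571 (q = -28432/(-19142) = -28432*(-1/19142) = 14216/9571 ≈ 1.4853)
n = 5118 (n = -6 + (-73 + 2*6)*(-84) = -6 + (-73 + 12)*(-84) = -6 - 61*(-84) = -6 + 5124 = 5118)
q + n = 14216/9571 + 5118 = 48998594/9571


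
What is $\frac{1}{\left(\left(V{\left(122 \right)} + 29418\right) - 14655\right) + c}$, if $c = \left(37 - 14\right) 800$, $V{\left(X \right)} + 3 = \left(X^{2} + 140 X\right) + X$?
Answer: $\frac{1}{65246} \approx 1.5327 \cdot 10^{-5}$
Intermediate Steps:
$V{\left(X \right)} = -3 + X^{2} + 141 X$ ($V{\left(X \right)} = -3 + \left(\left(X^{2} + 140 X\right) + X\right) = -3 + \left(X^{2} + 141 X\right) = -3 + X^{2} + 141 X$)
$c = 18400$ ($c = \left(37 - 14\right) 800 = 23 \cdot 800 = 18400$)
$\frac{1}{\left(\left(V{\left(122 \right)} + 29418\right) - 14655\right) + c} = \frac{1}{\left(\left(\left(-3 + 122^{2} + 141 \cdot 122\right) + 29418\right) - 14655\right) + 18400} = \frac{1}{\left(\left(\left(-3 + 14884 + 17202\right) + 29418\right) - 14655\right) + 18400} = \frac{1}{\left(\left(32083 + 29418\right) - 14655\right) + 18400} = \frac{1}{\left(61501 - 14655\right) + 18400} = \frac{1}{46846 + 18400} = \frac{1}{65246}$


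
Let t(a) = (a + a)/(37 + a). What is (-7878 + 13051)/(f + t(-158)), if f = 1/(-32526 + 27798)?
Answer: 2959411224/1493927 ≈ 1981.0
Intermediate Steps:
t(a) = 2*a/(37 + a) (t(a) = (2*a)/(37 + a) = 2*a/(37 + a))
f = -1/4728 (f = 1/(-4728) = -1/4728 ≈ -0.00021151)
(-7878 + 13051)/(f + t(-158)) = (-7878 + 13051)/(-1/4728 + 2*(-158)/(37 - 158)) = 5173/(-1/4728 + 2*(-158)/(-121)) = 5173/(-1/4728 + 2*(-158)*(-1/121)) = 5173/(-1/4728 + 316/121) = 5173/(1493927/572088) = 5173*(572088/1493927) = 2959411224/1493927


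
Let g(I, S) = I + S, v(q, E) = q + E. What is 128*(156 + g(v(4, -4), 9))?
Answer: 21120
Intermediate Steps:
v(q, E) = E + q
128*(156 + g(v(4, -4), 9)) = 128*(156 + ((-4 + 4) + 9)) = 128*(156 + (0 + 9)) = 128*(156 + 9) = 128*165 = 21120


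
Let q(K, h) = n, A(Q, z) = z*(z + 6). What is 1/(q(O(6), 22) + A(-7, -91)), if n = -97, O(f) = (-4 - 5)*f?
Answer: 1/7638 ≈ 0.00013092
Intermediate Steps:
O(f) = -9*f
A(Q, z) = z*(6 + z)
q(K, h) = -97
1/(q(O(6), 22) + A(-7, -91)) = 1/(-97 - 91*(6 - 91)) = 1/(-97 - 91*(-85)) = 1/(-97 + 7735) = 1/7638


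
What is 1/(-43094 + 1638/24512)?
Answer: -12256/528159245 ≈ -2.3205e-5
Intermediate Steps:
1/(-43094 + 1638/24512) = 1/(-43094 + 1638*(1/24512)) = 1/(-43094 + 819/12256) = 1/(-528159245/12256) = -12256/528159245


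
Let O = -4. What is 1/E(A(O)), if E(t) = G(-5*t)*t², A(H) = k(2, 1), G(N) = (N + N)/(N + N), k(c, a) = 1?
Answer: 1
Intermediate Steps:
G(N) = 1 (G(N) = (2*N)/((2*N)) = (2*N)*(1/(2*N)) = 1)
A(H) = 1
E(t) = t² (E(t) = 1*t² = t²)
1/E(A(O)) = 1/(1²) = 1/1 = 1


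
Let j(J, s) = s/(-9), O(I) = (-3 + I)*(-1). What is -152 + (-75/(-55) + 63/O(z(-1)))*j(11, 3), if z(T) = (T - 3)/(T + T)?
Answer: -1908/11 ≈ -173.45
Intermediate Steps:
z(T) = (-3 + T)/(2*T) (z(T) = (-3 + T)/((2*T)) = (-3 + T)*(1/(2*T)) = (-3 + T)/(2*T))
O(I) = 3 - I
j(J, s) = -s/9 (j(J, s) = s*(-1/9) = -s/9)
-152 + (-75/(-55) + 63/O(z(-1)))*j(11, 3) = -152 + (-75/(-55) + 63/(3 - (-3 - 1)/(2*(-1))))*(-1/9*3) = -152 + (-75*(-1/55) + 63/(3 - (-1)*(-4)/2))*(-1/3) = -152 + (15/11 + 63/(3 - 1*2))*(-1/3) = -152 + (15/11 + 63/(3 - 2))*(-1/3) = -152 + (15/11 + 63/1)*(-1/3) = -152 + (15/11 + 63*1)*(-1/3) = -152 + (15/11 + 63)*(-1/3) = -152 + (708/11)*(-1/3) = -152 - 236/11 = -1908/11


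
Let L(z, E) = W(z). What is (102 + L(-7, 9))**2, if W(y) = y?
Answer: 9025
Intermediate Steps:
L(z, E) = z
(102 + L(-7, 9))**2 = (102 - 7)**2 = 95**2 = 9025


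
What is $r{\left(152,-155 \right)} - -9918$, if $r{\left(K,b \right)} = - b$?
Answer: $10073$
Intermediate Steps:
$r{\left(152,-155 \right)} - -9918 = \left(-1\right) \left(-155\right) - -9918 = 155 + 9918 = 10073$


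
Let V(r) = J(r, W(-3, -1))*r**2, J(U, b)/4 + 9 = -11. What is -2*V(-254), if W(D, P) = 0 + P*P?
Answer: 10322560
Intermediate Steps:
W(D, P) = P**2 (W(D, P) = 0 + P**2 = P**2)
J(U, b) = -80 (J(U, b) = -36 + 4*(-11) = -36 - 44 = -80)
V(r) = -80*r**2
-2*V(-254) = -(-160)*(-254)**2 = -(-160)*64516 = -2*(-5161280) = 10322560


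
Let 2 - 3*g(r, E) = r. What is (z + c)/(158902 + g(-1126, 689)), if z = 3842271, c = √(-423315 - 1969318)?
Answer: 3842271/159278 + I*√2392633/159278 ≈ 24.123 + 0.0097114*I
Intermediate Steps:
g(r, E) = ⅔ - r/3
c = I*√2392633 (c = √(-2392633) = I*√2392633 ≈ 1546.8*I)
(z + c)/(158902 + g(-1126, 689)) = (3842271 + I*√2392633)/(158902 + (⅔ - ⅓*(-1126))) = (3842271 + I*√2392633)/(158902 + (⅔ + 1126/3)) = (3842271 + I*√2392633)/(158902 + 376) = (3842271 + I*√2392633)/159278 = (3842271 + I*√2392633)*(1/159278) = 3842271/159278 + I*√2392633/159278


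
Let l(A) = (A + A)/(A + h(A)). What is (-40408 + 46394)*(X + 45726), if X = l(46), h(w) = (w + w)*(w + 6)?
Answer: 28740174752/105 ≈ 2.7372e+8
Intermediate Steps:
h(w) = 2*w*(6 + w) (h(w) = (2*w)*(6 + w) = 2*w*(6 + w))
l(A) = 2*A/(A + 2*A*(6 + A)) (l(A) = (A + A)/(A + 2*A*(6 + A)) = (2*A)/(A + 2*A*(6 + A)) = 2*A/(A + 2*A*(6 + A)))
X = 2/105 (X = 2/(13 + 2*46) = 2/(13 + 92) = 2/105 ≈ 0.019048)
(-40408 + 46394)*(X + 45726) = (-40408 + 46394)*(2/105 + 45726) = 5986*(4801232/105) = 28740174752/105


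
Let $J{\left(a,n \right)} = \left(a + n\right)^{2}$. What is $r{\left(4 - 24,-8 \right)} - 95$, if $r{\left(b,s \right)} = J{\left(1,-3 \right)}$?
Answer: $-91$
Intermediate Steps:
$r{\left(b,s \right)} = 4$ ($r{\left(b,s \right)} = \left(1 - 3\right)^{2} = \left(-2\right)^{2} = 4$)
$r{\left(4 - 24,-8 \right)} - 95 = 4 - 95 = -91$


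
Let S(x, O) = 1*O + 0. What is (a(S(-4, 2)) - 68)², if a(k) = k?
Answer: 4356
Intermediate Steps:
S(x, O) = O (S(x, O) = O + 0 = O)
(a(S(-4, 2)) - 68)² = (2 - 68)² = (-66)² = 4356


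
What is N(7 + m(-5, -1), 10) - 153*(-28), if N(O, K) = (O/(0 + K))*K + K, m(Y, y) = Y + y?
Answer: 4295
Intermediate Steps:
N(O, K) = K + O (N(O, K) = (O/K)*K + K = O + K = K + O)
N(7 + m(-5, -1), 10) - 153*(-28) = (10 + (7 + (-5 - 1))) - 153*(-28) = (10 + (7 - 6)) + 4284 = (10 + 1) + 4284 = 11 + 4284 = 4295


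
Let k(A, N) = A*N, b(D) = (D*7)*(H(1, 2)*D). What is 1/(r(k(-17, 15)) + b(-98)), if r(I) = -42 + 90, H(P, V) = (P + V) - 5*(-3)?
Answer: 1/1210152 ≈ 8.2634e-7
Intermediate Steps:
H(P, V) = 15 + P + V (H(P, V) = (P + V) + 15 = 15 + P + V)
b(D) = 126*D**2 (b(D) = (D*7)*((15 + 1 + 2)*D) = (7*D)*(18*D) = 126*D**2)
r(I) = 48
1/(r(k(-17, 15)) + b(-98)) = 1/(48 + 126*(-98)**2) = 1/(48 + 126*9604) = 1/(48 + 1210104) = 1/1210152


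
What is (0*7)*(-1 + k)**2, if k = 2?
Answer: 0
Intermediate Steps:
(0*7)*(-1 + k)**2 = (0*7)*(-1 + 2)**2 = 0*1**2 = 0*1 = 0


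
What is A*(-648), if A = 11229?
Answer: -7276392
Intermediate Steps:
A*(-648) = 11229*(-648) = -7276392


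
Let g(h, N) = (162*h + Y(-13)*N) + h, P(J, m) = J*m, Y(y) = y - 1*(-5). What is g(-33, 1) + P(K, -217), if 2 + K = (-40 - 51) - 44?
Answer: 24342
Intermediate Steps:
K = -137 (K = -2 + ((-40 - 51) - 44) = -2 + (-91 - 44) = -2 - 135 = -137)
Y(y) = 5 + y (Y(y) = y + 5 = 5 + y)
g(h, N) = -8*N + 163*h (g(h, N) = (162*h + (5 - 13)*N) + h = (162*h - 8*N) + h = (-8*N + 162*h) + h = -8*N + 163*h)
g(-33, 1) + P(K, -217) = (-8*1 + 163*(-33)) - 137*(-217) = (-8 - 5379) + 29729 = -5387 + 29729 = 24342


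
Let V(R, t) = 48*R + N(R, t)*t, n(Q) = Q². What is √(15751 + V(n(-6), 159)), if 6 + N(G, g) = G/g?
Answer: √16561 ≈ 128.69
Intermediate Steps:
N(G, g) = -6 + G/g
V(R, t) = 48*R + t*(-6 + R/t) (V(R, t) = 48*R + (-6 + R/t)*t = 48*R + t*(-6 + R/t))
√(15751 + V(n(-6), 159)) = √(15751 + (-6*159 + 49*(-6)²)) = √(15751 + (-954 + 49*36)) = √(15751 + (-954 + 1764)) = √(15751 + 810) = √16561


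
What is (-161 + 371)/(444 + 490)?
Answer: 105/467 ≈ 0.22484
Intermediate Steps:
(-161 + 371)/(444 + 490) = 210/934 = 210*(1/934) = 105/467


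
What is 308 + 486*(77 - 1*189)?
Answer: -54124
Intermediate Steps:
308 + 486*(77 - 1*189) = 308 + 486*(77 - 189) = 308 + 486*(-112) = 308 - 54432 = -54124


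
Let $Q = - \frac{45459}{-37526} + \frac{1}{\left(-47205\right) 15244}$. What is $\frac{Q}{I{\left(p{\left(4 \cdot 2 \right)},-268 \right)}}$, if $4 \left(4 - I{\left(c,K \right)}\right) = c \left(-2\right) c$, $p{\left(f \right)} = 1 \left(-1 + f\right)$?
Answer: $\frac{16355989529327}{384799129276410} \approx 0.042505$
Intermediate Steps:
$p{\left(f \right)} = -1 + f$
$I{\left(c,K \right)} = 4 + \frac{c^{2}}{2}$ ($I{\left(c,K \right)} = 4 - \frac{c \left(-2\right) c}{4} = 4 - \frac{- 2 c c}{4} = 4 - \frac{\left(-2\right) c^{2}}{4} = 4 + \frac{c^{2}}{2}$)
$Q = \frac{16355989529327}{13501723834260}$ ($Q = \left(-45459\right) \left(- \frac{1}{37526}\right) - \frac{1}{719593020} = \frac{45459}{37526} - \frac{1}{719593020} = \frac{16355989529327}{13501723834260} \approx 1.2114$)
$\frac{Q}{I{\left(p{\left(4 \cdot 2 \right)},-268 \right)}} = \frac{16355989529327}{13501723834260 \left(4 + \frac{\left(-1 + 4 \cdot 2\right)^{2}}{2}\right)} = \frac{16355989529327}{13501723834260 \left(4 + \frac{\left(-1 + 8\right)^{2}}{2}\right)} = \frac{16355989529327}{13501723834260 \left(4 + \frac{7^{2}}{2}\right)} = \frac{16355989529327}{13501723834260 \left(4 + \frac{1}{2} \cdot 49\right)} = \frac{16355989529327}{13501723834260 \left(4 + \frac{49}{2}\right)} = \frac{16355989529327}{13501723834260 \cdot \frac{57}{2}} = \frac{16355989529327}{13501723834260} \cdot \frac{2}{57} = \frac{16355989529327}{384799129276410}$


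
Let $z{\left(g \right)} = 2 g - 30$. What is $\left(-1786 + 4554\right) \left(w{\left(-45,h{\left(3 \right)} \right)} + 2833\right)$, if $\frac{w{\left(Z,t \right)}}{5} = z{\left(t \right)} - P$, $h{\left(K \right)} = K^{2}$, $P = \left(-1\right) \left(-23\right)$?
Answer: $7357344$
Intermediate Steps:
$P = 23$
$z{\left(g \right)} = -30 + 2 g$ ($z{\left(g \right)} = 2 g - 30 = -30 + 2 g$)
$w{\left(Z,t \right)} = -265 + 10 t$ ($w{\left(Z,t \right)} = 5 \left(\left(-30 + 2 t\right) - 23\right) = 5 \left(-53 + 2 t\right) = -265 + 10 t$)
$\left(-1786 + 4554\right) \left(w{\left(-45,h{\left(3 \right)} \right)} + 2833\right) = \left(-1786 + 4554\right) \left(\left(-265 + 10 \cdot 3^{2}\right) + 2833\right) = 2768 \left(\left(-265 + 10 \cdot 9\right) + 2833\right) = 2768 \left(\left(-265 + 90\right) + 2833\right) = 2768 \left(-175 + 2833\right) = 2768 \cdot 2658 = 7357344$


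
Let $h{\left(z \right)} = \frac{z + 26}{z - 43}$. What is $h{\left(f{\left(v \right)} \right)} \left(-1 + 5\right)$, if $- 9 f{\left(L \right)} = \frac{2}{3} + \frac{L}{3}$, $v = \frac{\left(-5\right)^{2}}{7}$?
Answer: $- \frac{3250}{1361} \approx -2.388$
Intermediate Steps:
$v = \frac{25}{7}$ ($v = 25 \cdot \frac{1}{7} = \frac{25}{7} \approx 3.5714$)
$f{\left(L \right)} = - \frac{2}{27} - \frac{L}{27}$ ($f{\left(L \right)} = - \frac{\frac{2}{3} + \frac{L}{3}}{9} = - \frac{2}{27} - \frac{L}{27}$)
$h{\left(z \right)} = \frac{26 + z}{-43 + z}$
$h{\left(f{\left(v \right)} \right)} \left(-1 + 5\right) = \frac{26 - \frac{13}{63}}{-43 - \frac{13}{63}} \left(-1 + 5\right) = \frac{26 - \frac{13}{63}}{-43 - \frac{13}{63}} \cdot 4 = \frac{1}{- \frac{2722}{63}} \cdot \frac{1625}{63} \cdot 4 = \left(- \frac{63}{2722}\right) \frac{1625}{63} \cdot 4 = \left(- \frac{1625}{2722}\right) 4 = - \frac{3250}{1361}$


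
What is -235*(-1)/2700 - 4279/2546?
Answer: -1095499/687420 ≈ -1.5936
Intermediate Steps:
-235*(-1)/2700 - 4279/2546 = 235*(1/2700) - 4279*1/2546 = 47/540 - 4279/2546 = -1095499/687420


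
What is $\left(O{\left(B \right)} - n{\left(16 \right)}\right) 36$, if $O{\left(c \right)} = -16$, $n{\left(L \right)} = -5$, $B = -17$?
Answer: $-396$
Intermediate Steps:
$\left(O{\left(B \right)} - n{\left(16 \right)}\right) 36 = \left(-16 - -5\right) 36 = \left(-16 + 5\right) 36 = \left(-11\right) 36 = -396$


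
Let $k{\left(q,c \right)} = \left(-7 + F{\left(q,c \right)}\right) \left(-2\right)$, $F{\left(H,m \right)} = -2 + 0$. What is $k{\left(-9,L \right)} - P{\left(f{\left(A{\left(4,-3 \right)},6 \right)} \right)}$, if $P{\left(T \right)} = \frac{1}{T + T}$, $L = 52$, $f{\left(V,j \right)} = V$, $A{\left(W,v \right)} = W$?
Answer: $\frac{143}{8} \approx 17.875$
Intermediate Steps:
$F{\left(H,m \right)} = -2$
$P{\left(T \right)} = \frac{1}{2 T}$
$k{\left(q,c \right)} = 18$ ($k{\left(q,c \right)} = \left(-7 - 2\right) \left(-2\right) = \left(-9\right) \left(-2\right) = 18$)
$k{\left(-9,L \right)} - P{\left(f{\left(A{\left(4,-3 \right)},6 \right)} \right)} = 18 - \frac{1}{2 \cdot 4} = 18 - \frac{1}{2} \cdot \frac{1}{4} = 18 - \frac{1}{8} = \frac{143}{8}$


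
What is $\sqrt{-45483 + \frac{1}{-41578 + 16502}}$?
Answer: $\frac{i \sqrt{7149993283721}}{12538} \approx 213.27 i$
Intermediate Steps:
$\sqrt{-45483 + \frac{1}{-41578 + 16502}} = \sqrt{-45483 + \frac{1}{-25076}} = \sqrt{-45483 - \frac{1}{25076}} = \sqrt{- \frac{1140531709}{25076}} = \frac{i \sqrt{7149993283721}}{12538}$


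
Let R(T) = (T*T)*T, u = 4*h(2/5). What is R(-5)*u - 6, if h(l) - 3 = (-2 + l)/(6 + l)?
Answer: -1381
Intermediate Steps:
h(l) = 3 + (-2 + l)/(6 + l)
u = 11 (u = 4*(4*(4 + 2/5)/(6 + 2/5)) = 4*(4*(22/5)/(32/5)) = 4*(4*(5/32)*(22/5)) = 4*(11/4) = 11)
R(T) = T**3 (R(T) = T**2*T = T**3)
R(-5)*u - 6 = (-5)**3*11 - 6 = -125*11 - 6 = -1375 - 6 = -1381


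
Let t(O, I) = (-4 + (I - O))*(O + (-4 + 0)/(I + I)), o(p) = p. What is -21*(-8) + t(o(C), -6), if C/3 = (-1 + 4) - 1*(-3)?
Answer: -1036/3 ≈ -345.33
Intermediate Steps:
C = 18 (C = 3*((-1 + 4) - 1*(-3)) = 3*(3 + 3) = 3*6 = 18)
t(O, I) = (O - 2/I)*(-4 + I - O) (t(O, I) = (-4 + I - O)*(O - 4*1/(2*I)) = (-4 + I - O)*(O - 2/I) = (O - 2/I)*(-4 + I - O))
-21*(-8) + t(o(C), -6) = -21*(-8) + (8 + 2*18 - 1*(-6)*(2 + 18² + 4*18 - 1*(-6)*18))/(-6) = 168 - (8 + 36 - 1*(-6)*(2 + 324 + 72 + 108))/6 = 168 - (8 + 36 - 1*(-6)*506)/6 = 168 - (8 + 36 + 3036)/6 = 168 - ⅙*3080 = 168 - 1540/3 = -1036/3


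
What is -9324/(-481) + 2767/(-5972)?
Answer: 1468973/77636 ≈ 18.921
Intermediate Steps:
-9324/(-481) + 2767/(-5972) = -9324*(-1/481) + 2767*(-1/5972) = 252/13 - 2767/5972 = 1468973/77636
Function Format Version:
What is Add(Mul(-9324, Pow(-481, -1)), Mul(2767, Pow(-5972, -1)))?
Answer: Rational(1468973, 77636) ≈ 18.921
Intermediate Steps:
Add(Mul(-9324, Pow(-481, -1)), Mul(2767, Pow(-5972, -1))) = Add(Mul(-9324, Rational(-1, 481)), Mul(2767, Rational(-1, 5972))) = Add(Rational(252, 13), Rational(-2767, 5972)) = Rational(1468973, 77636)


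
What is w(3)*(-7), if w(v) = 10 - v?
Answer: -49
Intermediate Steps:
w(3)*(-7) = (10 - 1*3)*(-7) = (10 - 3)*(-7) = 7*(-7) = -49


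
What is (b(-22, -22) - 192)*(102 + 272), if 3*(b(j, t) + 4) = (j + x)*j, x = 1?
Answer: -15708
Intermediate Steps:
b(j, t) = -4 + j*(1 + j)/3 (b(j, t) = -4 + ((j + 1)*j)/3 = -4 + ((1 + j)*j)/3 = -4 + (j*(1 + j))/3 = -4 + j*(1 + j)/3)
(b(-22, -22) - 192)*(102 + 272) = ((-4 + (⅓)*(-22) + (⅓)*(-22)²) - 192)*(102 + 272) = ((-4 - 22/3 + (⅓)*484) - 192)*374 = ((-4 - 22/3 + 484/3) - 192)*374 = (150 - 192)*374 = -42*374 = -15708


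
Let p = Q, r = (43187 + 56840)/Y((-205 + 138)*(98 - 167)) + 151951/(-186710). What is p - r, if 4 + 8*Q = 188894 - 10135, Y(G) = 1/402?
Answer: -30014385920531/746840 ≈ -4.0188e+7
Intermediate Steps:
Y(G) = 1/402
Q = 178755/8 (Q = -½ + (188894 - 10135)/8 = -½ + (⅛)*178759 = -½ + 178759/8 = 178755/8 ≈ 22344.)
r = 7507768398389/186710 (r = (43187 + 56840)/(1/402) + 151951/(-186710) = 100027*402 + 151951*(-1/186710) = 40210854 - 151951/186710 = 7507768398389/186710 ≈ 4.0211e+7)
p = 178755/8 ≈ 22344.
p - r = 178755/8 - 1*7507768398389/186710 = 178755/8 - 7507768398389/186710 = -30014385920531/746840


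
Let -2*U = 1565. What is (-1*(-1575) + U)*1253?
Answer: 1986005/2 ≈ 9.9300e+5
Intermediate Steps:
U = -1565/2 (U = -1/2*1565 = -1565/2 ≈ -782.50)
(-1*(-1575) + U)*1253 = (-1*(-1575) - 1565/2)*1253 = (1575 - 1565/2)*1253 = (1585/2)*1253 = 1986005/2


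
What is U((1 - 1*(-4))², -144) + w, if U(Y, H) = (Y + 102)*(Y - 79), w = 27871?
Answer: 21013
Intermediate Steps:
U(Y, H) = (-79 + Y)*(102 + Y) (U(Y, H) = (102 + Y)*(-79 + Y) = (-79 + Y)*(102 + Y))
U((1 - 1*(-4))², -144) + w = (-8058 + ((1 - 1*(-4))²)² + 23*(1 - 1*(-4))²) + 27871 = (-8058 + ((1 + 4)²)² + 23*(1 + 4)²) + 27871 = (-8058 + (5²)² + 23*5²) + 27871 = (-8058 + 25² + 23*25) + 27871 = (-8058 + 625 + 575) + 27871 = -6858 + 27871 = 21013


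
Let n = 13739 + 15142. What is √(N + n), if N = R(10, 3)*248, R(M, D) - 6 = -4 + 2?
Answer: √29873 ≈ 172.84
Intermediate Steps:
n = 28881
R(M, D) = 4 (R(M, D) = 6 + (-4 + 2) = 6 - 2 = 4)
N = 992 (N = 4*248 = 992)
√(N + n) = √(992 + 28881) = √29873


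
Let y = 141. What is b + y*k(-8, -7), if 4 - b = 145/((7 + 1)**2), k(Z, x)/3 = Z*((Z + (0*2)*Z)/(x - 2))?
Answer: -192401/64 ≈ -3006.3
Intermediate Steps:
k(Z, x) = 3*Z**2/(-2 + x) (k(Z, x) = 3*(Z*((Z + (0*2)*Z)/(x - 2))) = 3*(Z*((Z + 0*Z)/(-2 + x))) = 3*(Z*((Z + 0)/(-2 + x))) = 3*(Z*(Z/(-2 + x))) = 3*(Z**2/(-2 + x)) = 3*Z**2/(-2 + x))
b = 111/64 (b = 4 - 145/((7 + 1)**2) = 4 - 145/(8**2) = 4 - 145/64 = 111/64 ≈ 1.7344)
b + y*k(-8, -7) = 111/64 + 141*(3*(-8)**2/(-2 - 7)) = 111/64 + 141*(3*64/(-9)) = 111/64 + 141*(3*64*(-1/9)) = 111/64 + 141*(-64/3) = 111/64 - 3008 = -192401/64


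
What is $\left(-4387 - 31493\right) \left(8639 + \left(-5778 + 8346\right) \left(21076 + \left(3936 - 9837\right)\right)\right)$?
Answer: $-1398532039320$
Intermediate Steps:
$\left(-4387 - 31493\right) \left(8639 + \left(-5778 + 8346\right) \left(21076 + \left(3936 - 9837\right)\right)\right) = - 35880 \left(8639 + 2568 \left(21076 - 5901\right)\right) = - 35880 \left(8639 + 2568 \cdot 15175\right) = - 35880 \left(8639 + 38969400\right) = \left(-35880\right) 38978039 = -1398532039320$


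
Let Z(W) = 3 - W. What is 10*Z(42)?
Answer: -390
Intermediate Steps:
10*Z(42) = 10*(3 - 1*42) = 10*(3 - 42) = 10*(-39) = -390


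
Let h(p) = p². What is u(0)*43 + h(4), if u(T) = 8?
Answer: 360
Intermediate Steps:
u(0)*43 + h(4) = 8*43 + 4² = 344 + 16 = 360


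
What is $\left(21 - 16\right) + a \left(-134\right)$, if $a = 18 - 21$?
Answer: $407$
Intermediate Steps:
$a = -3$ ($a = 18 - 21 = -3$)
$\left(21 - 16\right) + a \left(-134\right) = \left(21 - 16\right) - -402 = \left(21 - 16\right) + 402 = 5 + 402 = 407$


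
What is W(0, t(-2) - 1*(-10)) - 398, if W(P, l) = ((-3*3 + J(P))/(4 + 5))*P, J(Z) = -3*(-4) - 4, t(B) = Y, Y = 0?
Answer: -398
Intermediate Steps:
t(B) = 0
J(Z) = 8 (J(Z) = 12 - 4 = 8)
W(P, l) = -P/9 (W(P, l) = ((-3*3 + 8)/(4 + 5))*P = ((-9 + 8)/9)*P = (-1*⅑)*P = -P/9)
W(0, t(-2) - 1*(-10)) - 398 = -⅑*0 - 398 = 0 - 398 = -398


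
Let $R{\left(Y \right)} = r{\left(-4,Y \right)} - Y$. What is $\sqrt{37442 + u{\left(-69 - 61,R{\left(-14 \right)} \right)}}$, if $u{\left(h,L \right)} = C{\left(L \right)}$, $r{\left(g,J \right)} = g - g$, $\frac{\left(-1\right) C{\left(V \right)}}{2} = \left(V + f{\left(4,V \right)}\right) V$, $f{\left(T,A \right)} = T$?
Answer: $\sqrt{36938} \approx 192.19$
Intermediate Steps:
$C{\left(V \right)} = - 2 V \left(4 + V\right)$ ($C{\left(V \right)} = - 2 \left(V + 4\right) V = - 2 \left(4 + V\right) V = - 2 V \left(4 + V\right)$)
$r{\left(g,J \right)} = 0$
$R{\left(Y \right)} = - Y$ ($R{\left(Y \right)} = 0 - Y = - Y$)
$u{\left(h,L \right)} = - 2 L \left(4 + L\right)$
$\sqrt{37442 + u{\left(-69 - 61,R{\left(-14 \right)} \right)}} = \sqrt{37442 - 2 \left(\left(-1\right) \left(-14\right)\right) \left(4 - -14\right)} = \sqrt{37442 - 28 \left(4 + 14\right)} = \sqrt{37442 - 28 \cdot 18} = \sqrt{37442 - 504} = \sqrt{36938}$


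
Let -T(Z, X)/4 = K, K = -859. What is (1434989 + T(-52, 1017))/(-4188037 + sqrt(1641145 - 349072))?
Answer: -6024177121725/17539652621296 - 1438425*sqrt(1292073)/17539652621296 ≈ -0.34355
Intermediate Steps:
T(Z, X) = 3436 (T(Z, X) = -4*(-859) = 3436)
(1434989 + T(-52, 1017))/(-4188037 + sqrt(1641145 - 349072)) = (1434989 + 3436)/(-4188037 + sqrt(1641145 - 349072)) = 1438425/(-4188037 + sqrt(1292073))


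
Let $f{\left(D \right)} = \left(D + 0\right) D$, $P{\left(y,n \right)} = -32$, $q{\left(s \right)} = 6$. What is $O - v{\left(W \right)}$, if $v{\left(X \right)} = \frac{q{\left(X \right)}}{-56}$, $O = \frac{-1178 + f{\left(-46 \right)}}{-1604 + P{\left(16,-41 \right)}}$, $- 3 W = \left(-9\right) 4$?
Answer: $- \frac{5339}{11452} \approx -0.46621$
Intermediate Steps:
$f{\left(D \right)} = D^{2}$ ($f{\left(D \right)} = D D = D^{2}$)
$W = 12$ ($W = - \frac{\left(-9\right) 4}{3} = \left(- \frac{1}{3}\right) \left(-36\right) = 12$)
$O = - \frac{469}{818}$ ($O = \frac{-1178 + \left(-46\right)^{2}}{-1604 - 32} = \frac{-1178 + 2116}{-1636} = 938 \left(- \frac{1}{1636}\right) = - \frac{469}{818} \approx -0.57335$)
$v{\left(X \right)} = - \frac{3}{28}$ ($v{\left(X \right)} = \frac{6}{-56} = 6 \left(- \frac{1}{56}\right) = - \frac{3}{28}$)
$O - v{\left(W \right)} = - \frac{469}{818} - - \frac{3}{28} = - \frac{469}{818} + \frac{3}{28} = - \frac{5339}{11452}$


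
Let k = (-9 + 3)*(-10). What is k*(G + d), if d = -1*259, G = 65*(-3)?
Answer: -27240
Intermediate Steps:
G = -195
d = -259
k = 60 (k = -6*(-10) = 60)
k*(G + d) = 60*(-195 - 259) = 60*(-454) = -27240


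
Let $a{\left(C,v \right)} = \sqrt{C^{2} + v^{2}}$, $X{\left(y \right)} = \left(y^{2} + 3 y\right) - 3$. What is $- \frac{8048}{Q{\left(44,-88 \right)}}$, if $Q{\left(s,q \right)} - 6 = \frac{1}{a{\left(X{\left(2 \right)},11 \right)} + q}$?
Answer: $- \frac{21472064}{15977} - \frac{8048 \sqrt{170}}{271609} \approx -1344.3$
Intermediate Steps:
$X{\left(y \right)} = -3 + y^{2} + 3 y$
$Q{\left(s,q \right)} = 6 + \frac{1}{q + \sqrt{170}}$ ($Q{\left(s,q \right)} = 6 + \frac{1}{\sqrt{\left(-3 + 2^{2} + 3 \cdot 2\right)^{2} + 11^{2}} + q} = 6 + \frac{1}{\sqrt{\left(-3 + 4 + 6\right)^{2} + 121} + q} = 6 + \frac{1}{\sqrt{7^{2} + 121} + q} = 6 + \frac{1}{\sqrt{49 + 121} + q} = 6 + \frac{1}{\sqrt{170} + q} = 6 + \frac{1}{q + \sqrt{170}}$)
$- \frac{8048}{Q{\left(44,-88 \right)}} = - \frac{8048}{\frac{1}{-88 + \sqrt{170}} \left(1 + 6 \left(-88\right) + 6 \sqrt{170}\right)} = - \frac{8048}{\frac{1}{-88 + \sqrt{170}} \left(1 - 528 + 6 \sqrt{170}\right)} = - \frac{8048}{\frac{1}{-88 + \sqrt{170}} \left(-527 + 6 \sqrt{170}\right)} = - 8048 \frac{-88 + \sqrt{170}}{-527 + 6 \sqrt{170}} = - \frac{8048 \left(-88 + \sqrt{170}\right)}{-527 + 6 \sqrt{170}}$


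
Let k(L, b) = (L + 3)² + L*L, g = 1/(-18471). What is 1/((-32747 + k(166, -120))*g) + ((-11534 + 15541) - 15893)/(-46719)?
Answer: -65018981/121313670 ≈ -0.53596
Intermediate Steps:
g = -1/18471 ≈ -5.4139e-5
k(L, b) = L² + (3 + L)² (k(L, b) = (3 + L)² + L² = L² + (3 + L)²)
1/((-32747 + k(166, -120))*g) + ((-11534 + 15541) - 15893)/(-46719) = 1/((-32747 + (166² + (3 + 166)²))*(-1/18471)) + ((-11534 + 15541) - 15893)/(-46719) = -18471/(-32747 + (27556 + 169²)) + (4007 - 15893)*(-1/46719) = -18471/(-32747 + (27556 + 28561)) - 11886*(-1/46719) = -18471/(-32747 + 56117) + 3962/15573 = -18471/23370 + 3962/15573 = (1/23370)*(-18471) + 3962/15573 = -6157/7790 + 3962/15573 = -65018981/121313670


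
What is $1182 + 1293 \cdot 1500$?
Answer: $1940682$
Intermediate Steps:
$1182 + 1293 \cdot 1500 = 1182 + 1939500 = 1940682$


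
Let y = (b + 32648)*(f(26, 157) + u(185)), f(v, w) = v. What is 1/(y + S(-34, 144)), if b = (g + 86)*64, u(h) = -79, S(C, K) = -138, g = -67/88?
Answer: -11/22215726 ≈ -4.9514e-7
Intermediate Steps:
g = -67/88 (g = -67*1/88 = -67/88 ≈ -0.76136)
b = 60008/11 (b = (-67/88 + 86)*64 = (7501/88)*64 = 60008/11 ≈ 5455.3)
y = -22214208/11 (y = (60008/11 + 32648)*(26 - 79) = (419136/11)*(-53) = -22214208/11 ≈ -2.0195e+6)
1/(y + S(-34, 144)) = 1/(-22214208/11 - 138) = 1/(-22215726/11) = -11/22215726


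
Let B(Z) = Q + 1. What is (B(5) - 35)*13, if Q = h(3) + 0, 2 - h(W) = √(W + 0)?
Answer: -416 - 13*√3 ≈ -438.52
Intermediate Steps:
h(W) = 2 - √W (h(W) = 2 - √(W + 0) = 2 - √W)
Q = 2 - √3 (Q = (2 - √3) + 0 = 2 - √3 ≈ 0.26795)
B(Z) = 3 - √3 (B(Z) = (2 - √3) + 1 = 3 - √3)
(B(5) - 35)*13 = ((3 - √3) - 35)*13 = (-32 - √3)*13 = -416 - 13*√3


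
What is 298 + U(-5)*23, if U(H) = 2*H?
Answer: 68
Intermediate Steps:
298 + U(-5)*23 = 298 + (2*(-5))*23 = 298 - 10*23 = 298 - 230 = 68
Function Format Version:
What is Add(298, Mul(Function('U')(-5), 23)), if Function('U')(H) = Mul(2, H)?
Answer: 68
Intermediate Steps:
Add(298, Mul(Function('U')(-5), 23)) = Add(298, Mul(Mul(2, -5), 23)) = Add(298, Mul(-10, 23)) = Add(298, -230) = 68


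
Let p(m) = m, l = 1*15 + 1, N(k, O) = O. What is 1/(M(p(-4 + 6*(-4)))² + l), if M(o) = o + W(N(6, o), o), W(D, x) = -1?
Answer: 1/857 ≈ 0.0011669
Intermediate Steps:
l = 16 (l = 15 + 1 = 16)
M(o) = -1 + o (M(o) = o - 1 = -1 + o)
1/(M(p(-4 + 6*(-4)))² + l) = 1/((-1 + (-4 + 6*(-4)))² + 16) = 1/((-1 + (-4 - 24))² + 16) = 1/((-1 - 28)² + 16) = 1/((-29)² + 16) = 1/(841 + 16) = 1/857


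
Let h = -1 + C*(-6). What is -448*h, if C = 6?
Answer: 16576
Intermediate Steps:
h = -37 (h = -1 + 6*(-6) = -1 - 36 = -37)
-448*h = -448*(-37) = 16576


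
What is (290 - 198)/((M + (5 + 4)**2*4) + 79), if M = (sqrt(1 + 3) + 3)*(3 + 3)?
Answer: 92/433 ≈ 0.21247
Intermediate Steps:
M = 30 (M = (sqrt(4) + 3)*6 = (2 + 3)*6 = 5*6 = 30)
(290 - 198)/((M + (5 + 4)**2*4) + 79) = (290 - 198)/((30 + (5 + 4)**2*4) + 79) = 92/((30 + 9**2*4) + 79) = 92/((30 + 81*4) + 79) = 92/((30 + 324) + 79) = 92/(354 + 79) = 92/433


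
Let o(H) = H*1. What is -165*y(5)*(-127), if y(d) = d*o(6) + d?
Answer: 733425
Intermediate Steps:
o(H) = H
y(d) = 7*d (y(d) = d*6 + d = 6*d + d = 7*d)
-165*y(5)*(-127) = -1155*5*(-127) = -165*35*(-127) = -5775*(-127) = 733425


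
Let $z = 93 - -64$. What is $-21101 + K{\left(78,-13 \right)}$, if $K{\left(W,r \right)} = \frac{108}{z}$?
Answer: $- \frac{3312749}{157} \approx -21100.0$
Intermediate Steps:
$z = 157$ ($z = 93 + 64 = 157$)
$K{\left(W,r \right)} = \frac{108}{157}$
$-21101 + K{\left(78,-13 \right)} = -21101 + \frac{108}{157} = - \frac{3312749}{157}$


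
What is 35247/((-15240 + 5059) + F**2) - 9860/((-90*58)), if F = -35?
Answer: -164971/80604 ≈ -2.0467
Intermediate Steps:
35247/((-15240 + 5059) + F**2) - 9860/((-90*58)) = 35247/((-15240 + 5059) + (-35)**2) - 9860/((-90*58)) = 35247/(-10181 + 1225) - 9860/(-5220) = 35247/(-8956) - 9860*(-1/5220) = 35247*(-1/8956) + 17/9 = -35247/8956 + 17/9 = -164971/80604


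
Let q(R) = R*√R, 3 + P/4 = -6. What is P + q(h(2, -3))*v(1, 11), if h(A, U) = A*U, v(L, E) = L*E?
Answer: -36 - 66*I*√6 ≈ -36.0 - 161.67*I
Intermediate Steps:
P = -36 (P = -12 + 4*(-6) = -12 - 24 = -36)
v(L, E) = E*L
q(R) = R^(3/2)
P + q(h(2, -3))*v(1, 11) = -36 + (2*(-3))^(3/2)*(11*1) = -36 + (-6)^(3/2)*11 = -36 - 6*I*√6*11 = -36 - 66*I*√6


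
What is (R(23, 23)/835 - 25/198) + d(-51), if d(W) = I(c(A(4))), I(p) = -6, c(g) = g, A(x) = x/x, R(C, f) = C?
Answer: -1008301/165330 ≈ -6.0987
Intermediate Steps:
A(x) = 1
d(W) = -6
(R(23, 23)/835 - 25/198) + d(-51) = (23/835 - 25/198) - 6 = -16321/165330 - 6 = -1008301/165330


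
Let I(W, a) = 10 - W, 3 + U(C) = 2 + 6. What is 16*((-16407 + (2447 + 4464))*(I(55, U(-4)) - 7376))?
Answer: 1127517056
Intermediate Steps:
U(C) = 5 (U(C) = -3 + (2 + 6) = -3 + 8 = 5)
16*((-16407 + (2447 + 4464))*(I(55, U(-4)) - 7376)) = 16*((-16407 + (2447 + 4464))*((10 - 1*55) - 7376)) = 16*((-16407 + 6911)*((10 - 55) - 7376)) = 16*(-9496*(-45 - 7376)) = 16*(-9496*(-7421)) = 16*70469816 = 1127517056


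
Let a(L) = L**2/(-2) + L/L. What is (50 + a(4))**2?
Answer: 1849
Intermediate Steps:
a(L) = 1 - L**2/2 (a(L) = L**2*(-1/2) + 1 = -L**2/2 + 1 = 1 - L**2/2)
(50 + a(4))**2 = (50 + (1 - 1/2*4**2))**2 = (50 + (1 - 1/2*16))**2 = (50 + (1 - 8))**2 = (50 - 7)**2 = 43**2 = 1849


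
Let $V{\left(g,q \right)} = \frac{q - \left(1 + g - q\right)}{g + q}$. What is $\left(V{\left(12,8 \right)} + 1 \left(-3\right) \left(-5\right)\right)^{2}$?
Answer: $\frac{91809}{400} \approx 229.52$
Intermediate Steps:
$V{\left(g,q \right)} = \frac{-1 - g + 2 q}{g + q}$ ($V{\left(g,q \right)} = \frac{q - \left(1 + g - q\right)}{g + q} = \frac{-1 - g + 2 q}{g + q}$)
$\left(V{\left(12,8 \right)} + 1 \left(-3\right) \left(-5\right)\right)^{2} = \left(\frac{-1 - 12 + 2 \cdot 8}{12 + 8} + 1 \left(-3\right) \left(-5\right)\right)^{2} = \left(\frac{-1 - 12 + 16}{20} - -15\right)^{2} = \left(\frac{1}{20} \cdot 3 + 15\right)^{2} = \left(\frac{3}{20} + 15\right)^{2} = \left(\frac{303}{20}\right)^{2} = \frac{91809}{400}$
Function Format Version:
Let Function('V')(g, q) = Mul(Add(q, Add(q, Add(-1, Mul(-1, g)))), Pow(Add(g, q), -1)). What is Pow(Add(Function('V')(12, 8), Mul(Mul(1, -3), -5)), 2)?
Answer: Rational(91809, 400) ≈ 229.52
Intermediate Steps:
Function('V')(g, q) = Mul(Pow(Add(g, q), -1), Add(-1, Mul(-1, g), Mul(2, q))) (Function('V')(g, q) = Mul(Add(q, Add(-1, q, Mul(-1, g))), Pow(Add(g, q), -1)) = Mul(Add(-1, Mul(-1, g), Mul(2, q)), Pow(Add(g, q), -1)) = Mul(Pow(Add(g, q), -1), Add(-1, Mul(-1, g), Mul(2, q))))
Pow(Add(Function('V')(12, 8), Mul(Mul(1, -3), -5)), 2) = Pow(Add(Mul(Pow(Add(12, 8), -1), Add(-1, Mul(-1, 12), Mul(2, 8))), Mul(Mul(1, -3), -5)), 2) = Pow(Add(Mul(Pow(20, -1), Add(-1, -12, 16)), Mul(-3, -5)), 2) = Pow(Add(Mul(Rational(1, 20), 3), 15), 2) = Pow(Add(Rational(3, 20), 15), 2) = Pow(Rational(303, 20), 2) = Rational(91809, 400)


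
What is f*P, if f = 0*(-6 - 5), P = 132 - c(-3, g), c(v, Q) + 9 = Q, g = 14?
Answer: 0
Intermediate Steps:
c(v, Q) = -9 + Q
P = 127 (P = 132 - (-9 + 14) = 132 - 1*5 = 132 - 5 = 127)
f = 0 (f = 0*(-11) = 0)
f*P = 0*127 = 0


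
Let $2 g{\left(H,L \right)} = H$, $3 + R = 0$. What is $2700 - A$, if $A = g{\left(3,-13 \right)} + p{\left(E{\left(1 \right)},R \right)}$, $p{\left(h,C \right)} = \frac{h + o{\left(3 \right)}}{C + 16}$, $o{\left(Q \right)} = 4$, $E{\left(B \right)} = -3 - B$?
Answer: $\frac{5397}{2} \approx 2698.5$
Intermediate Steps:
$R = -3$ ($R = -3 + 0 = -3$)
$g{\left(H,L \right)} = \frac{H}{2}$
$p{\left(h,C \right)} = \frac{4 + h}{16 + C}$ ($p{\left(h,C \right)} = \frac{h + 4}{C + 16} = \frac{4 + h}{16 + C}$)
$A = \frac{3}{2}$ ($A = \frac{1}{2} \cdot 3 + \frac{4 - 4}{16 - 3} = \frac{3}{2} + \frac{4 - 4}{13} = \frac{3}{2} + \frac{1}{13} \cdot 0 = \frac{3}{2} + 0 = \frac{3}{2} \approx 1.5$)
$2700 - A = 2700 - \frac{3}{2} = \frac{5397}{2}$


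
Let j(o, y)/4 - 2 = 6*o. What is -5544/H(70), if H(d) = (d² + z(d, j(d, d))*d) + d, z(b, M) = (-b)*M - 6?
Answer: 132/196825 ≈ 0.00067065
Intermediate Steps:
j(o, y) = 8 + 24*o (j(o, y) = 8 + 4*(6*o) = 8 + 24*o)
z(b, M) = -6 - M*b (z(b, M) = -M*b - 6 = -6 - M*b)
H(d) = d + d² + d*(-6 - d*(8 + 24*d)) (H(d) = (d² + (-6 - (8 + 24*d)*d)*d) + d = (d² + (-6 - d*(8 + 24*d))*d) + d = (d² + d*(-6 - d*(8 + 24*d))) + d = d + d² + d*(-6 - d*(8 + 24*d)))
-5544/H(70) = -5544*1/(70*(-5 + 70 - 8*70*(1 + 3*70))) = -5544*1/(70*(-5 + 70 - 8*70*(1 + 210))) = -5544*1/(70*(-5 + 70 - 8*70*211)) = -5544*1/(70*(-5 + 70 - 118160)) = -5544/(70*(-118095)) = -5544/(-8266650) = -5544*(-1/8266650) = 132/196825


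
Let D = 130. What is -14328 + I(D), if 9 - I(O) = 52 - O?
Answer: -14241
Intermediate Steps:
I(O) = -43 + O (I(O) = 9 - (52 - O) = 9 + (-52 + O) = -43 + O)
-14328 + I(D) = -14328 + (-43 + 130) = -14328 + 87 = -14241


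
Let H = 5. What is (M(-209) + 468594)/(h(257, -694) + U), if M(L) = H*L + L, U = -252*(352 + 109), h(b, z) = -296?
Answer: -116835/29117 ≈ -4.0126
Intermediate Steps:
U = -116172 (U = -252*461 = -116172)
M(L) = 6*L (M(L) = 5*L + L = 6*L)
(M(-209) + 468594)/(h(257, -694) + U) = (6*(-209) + 468594)/(-296 - 116172) = (-1254 + 468594)/(-116468) = 467340*(-1/116468) = -116835/29117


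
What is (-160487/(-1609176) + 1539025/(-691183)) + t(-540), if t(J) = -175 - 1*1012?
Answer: -1322588694219175/1112235095208 ≈ -1189.1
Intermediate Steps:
t(J) = -1187 (t(J) = -175 - 1012 = -1187)
(-160487/(-1609176) + 1539025/(-691183)) + t(-540) = (-160487/(-1609176) + 1539025/(-691183)) - 1187 = (-160487*(-1/1609176) + 1539025*(-1/691183)) - 1187 = (160487/1609176 - 1539025/691183) - 1187 = -2365636207279/1112235095208 - 1187 = -1322588694219175/1112235095208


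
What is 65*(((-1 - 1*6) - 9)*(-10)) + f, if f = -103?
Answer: 10297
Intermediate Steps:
65*(((-1 - 1*6) - 9)*(-10)) + f = 65*(((-1 - 1*6) - 9)*(-10)) - 103 = 65*(((-1 - 6) - 9)*(-10)) - 103 = 65*((-7 - 9)*(-10)) - 103 = 65*(-16*(-10)) - 103 = 65*160 - 103 = 10400 - 103 = 10297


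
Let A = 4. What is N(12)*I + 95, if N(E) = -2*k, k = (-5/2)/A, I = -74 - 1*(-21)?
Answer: 115/4 ≈ 28.750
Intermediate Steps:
I = -53 (I = -74 + 21 = -53)
k = -5/8 (k = -5/2/4 = -5*½*(¼) = -5/2*¼ = -5/8 ≈ -0.62500)
N(E) = 5/4 (N(E) = -2*(-5/8) = 5/4)
N(12)*I + 95 = (5/4)*(-53) + 95 = -265/4 + 95 = 115/4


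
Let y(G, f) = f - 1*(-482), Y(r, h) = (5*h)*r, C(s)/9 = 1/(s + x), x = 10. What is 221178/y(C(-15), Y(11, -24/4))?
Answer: 110589/76 ≈ 1455.1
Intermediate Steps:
C(s) = 9/(10 + s) (C(s) = 9/(s + 10) = 9/(10 + s))
Y(r, h) = 5*h*r
y(G, f) = 482 + f (y(G, f) = f + 482 = 482 + f)
221178/y(C(-15), Y(11, -24/4)) = 221178/(482 + 5*(-24/4)*11) = 221178/(482 + 5*(-24*1/4)*11) = 221178/(482 + 5*(-6)*11) = 221178/(482 - 330) = 221178/152 = 221178*(1/152) = 110589/76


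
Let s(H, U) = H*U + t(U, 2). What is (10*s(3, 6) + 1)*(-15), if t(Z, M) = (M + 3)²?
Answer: -6465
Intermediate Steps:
t(Z, M) = (3 + M)²
s(H, U) = 25 + H*U (s(H, U) = H*U + (3 + 2)² = H*U + 5² = H*U + 25 = 25 + H*U)
(10*s(3, 6) + 1)*(-15) = (10*(25 + 3*6) + 1)*(-15) = (10*(25 + 18) + 1)*(-15) = (10*43 + 1)*(-15) = (430 + 1)*(-15) = 431*(-15) = -6465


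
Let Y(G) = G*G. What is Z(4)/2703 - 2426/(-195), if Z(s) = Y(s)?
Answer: 2186866/175695 ≈ 12.447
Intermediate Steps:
Y(G) = G²
Z(s) = s²
Z(4)/2703 - 2426/(-195) = 4²/2703 - 2426/(-195) = 16*(1/2703) - 2426*(-1/195) = 16/2703 + 2426/195 = 2186866/175695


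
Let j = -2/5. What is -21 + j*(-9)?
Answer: -87/5 ≈ -17.400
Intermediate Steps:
j = -2/5 (j = -2*1/5 = -2/5 ≈ -0.40000)
-21 + j*(-9) = -21 - 2/5*(-9) = -21 + 18/5 = -87/5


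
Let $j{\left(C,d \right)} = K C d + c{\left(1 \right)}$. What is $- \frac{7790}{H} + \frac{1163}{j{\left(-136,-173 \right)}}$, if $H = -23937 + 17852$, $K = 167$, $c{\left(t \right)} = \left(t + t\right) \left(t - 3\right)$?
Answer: $\frac{6123065347}{4781802324} \approx 1.2805$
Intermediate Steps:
$c{\left(t \right)} = 2 t \left(-3 + t\right)$
$j{\left(C,d \right)} = -4 + 167 C d$ ($j{\left(C,d \right)} = 167 C d + 2 \cdot 1 \left(-3 + 1\right) = 167 C d + 2 \cdot 1 \left(-2\right) = 167 C d - 4 = -4 + 167 C d$)
$H = -6085$
$- \frac{7790}{H} + \frac{1163}{j{\left(-136,-173 \right)}} = - \frac{7790}{-6085} + \frac{1163}{-4 + 167 \left(-136\right) \left(-173\right)} = \left(-7790\right) \left(- \frac{1}{6085}\right) + \frac{1163}{-4 + 3929176} = \frac{1558}{1217} + \frac{1163}{3929172} = \frac{6123065347}{4781802324}$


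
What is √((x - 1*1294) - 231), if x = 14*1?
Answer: I*√1511 ≈ 38.872*I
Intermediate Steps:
x = 14
√((x - 1*1294) - 231) = √((14 - 1*1294) - 231) = √((14 - 1294) - 231) = √(-1280 - 231) = √(-1511) = I*√1511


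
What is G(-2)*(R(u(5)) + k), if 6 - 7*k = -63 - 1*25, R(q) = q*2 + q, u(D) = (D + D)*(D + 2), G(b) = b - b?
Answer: 0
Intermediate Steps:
G(b) = 0
u(D) = 2*D*(2 + D) (u(D) = (2*D)*(2 + D) = 2*D*(2 + D))
R(q) = 3*q (R(q) = 2*q + q = 3*q)
k = 94/7 (k = 6/7 - (-63 - 1*25)/7 = 6/7 - (-63 - 25)/7 = 6/7 - ⅐*(-88) = 6/7 + 88/7 = 94/7 ≈ 13.429)
G(-2)*(R(u(5)) + k) = 0*(3*(2*5*(2 + 5)) + 94/7) = 0*(3*(2*5*7) + 94/7) = 0*(3*70 + 94/7) = 0*(210 + 94/7) = 0*(1564/7) = 0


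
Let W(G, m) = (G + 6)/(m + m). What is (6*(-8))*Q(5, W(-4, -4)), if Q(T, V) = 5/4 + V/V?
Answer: -108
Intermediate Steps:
W(G, m) = (6 + G)/(2*m) (W(G, m) = (6 + G)/((2*m)) = (6 + G)*(1/(2*m)) = (6 + G)/(2*m))
Q(T, V) = 9/4 (Q(T, V) = 5*(¼) + 1 = 5/4 + 1 = 9/4)
(6*(-8))*Q(5, W(-4, -4)) = (6*(-8))*(9/4) = -48*9/4 = -108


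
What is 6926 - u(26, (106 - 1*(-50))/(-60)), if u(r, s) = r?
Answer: 6900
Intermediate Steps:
6926 - u(26, (106 - 1*(-50))/(-60)) = 6926 - 1*26 = 6926 - 26 = 6900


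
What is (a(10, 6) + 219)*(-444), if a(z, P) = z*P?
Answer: -123876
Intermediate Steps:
a(z, P) = P*z
(a(10, 6) + 219)*(-444) = (6*10 + 219)*(-444) = (60 + 219)*(-444) = 279*(-444) = -123876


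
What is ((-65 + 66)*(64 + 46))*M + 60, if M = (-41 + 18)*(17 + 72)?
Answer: -225110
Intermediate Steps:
M = -2047 (M = -23*89 = -2047)
((-65 + 66)*(64 + 46))*M + 60 = ((-65 + 66)*(64 + 46))*(-2047) + 60 = (1*110)*(-2047) + 60 = 110*(-2047) + 60 = -225170 + 60 = -225110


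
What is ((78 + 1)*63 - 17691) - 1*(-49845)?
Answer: 37131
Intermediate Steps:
((78 + 1)*63 - 17691) - 1*(-49845) = (79*63 - 17691) + 49845 = (4977 - 17691) + 49845 = -12714 + 49845 = 37131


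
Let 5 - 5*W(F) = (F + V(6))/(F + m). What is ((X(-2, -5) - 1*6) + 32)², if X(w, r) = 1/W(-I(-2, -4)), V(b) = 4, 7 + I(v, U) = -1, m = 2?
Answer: 269361/361 ≈ 746.15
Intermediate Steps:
I(v, U) = -8 (I(v, U) = -7 - 1 = -8)
W(F) = 1 - (4 + F)/(5*(2 + F)) (W(F) = 1 - (F + 4)/(5*(F + 2)) = 1 - (4 + F)/(5*(2 + F)))
X(w, r) = 25/19 (X(w, r) = 1/(2*(3 + 2*(-1*(-8)))/(5*(2 - 1*(-8)))) = 1/(2*(3 + 2*8)/(5*(2 + 8))) = 1/((⅖)*(3 + 16)/10) = 1/((⅖)*(⅒)*19) = 1/(19/25) = 25/19)
((X(-2, -5) - 1*6) + 32)² = ((25/19 - 1*6) + 32)² = ((25/19 - 6) + 32)² = (-89/19 + 32)² = (519/19)² = 269361/361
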